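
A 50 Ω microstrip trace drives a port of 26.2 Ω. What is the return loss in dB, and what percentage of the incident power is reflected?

RL ≈ 10.1 dB; 9.76% of incident power reflected

Γ = (26.2 − 50)/(26.2 + 50) = -0.312
RL = −20·log₁₀(0.312) = 10.1 dB
P_refl/P_inc = |Γ|² = 0.0976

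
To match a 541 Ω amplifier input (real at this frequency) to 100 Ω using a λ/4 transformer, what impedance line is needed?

Z_qwt ≈ 233 Ω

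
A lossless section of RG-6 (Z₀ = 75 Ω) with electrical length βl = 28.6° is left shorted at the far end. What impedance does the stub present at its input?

Z_in ≈ +j40.9 Ω

tan(βl) = 0.545
For a shorted stub, Z_in = jZ_0·tan(βl)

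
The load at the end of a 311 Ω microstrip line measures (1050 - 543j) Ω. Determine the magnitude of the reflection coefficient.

Γ = (Z_L − Z_0)/(Z_L + Z_0) = (739 − j543)/(1361 − j543)
|Γ| = 917/1470

|Γ| ≈ 0.626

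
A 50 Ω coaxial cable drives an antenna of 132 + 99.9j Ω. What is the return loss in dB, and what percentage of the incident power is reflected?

Γ = (82 + j99.9)/(182 + j99.9), |Γ| = 0.623
RL = −20·log₁₀(0.623) = 4.12 dB
P_refl/P_inc = |Γ|² = 0.388

RL ≈ 4.12 dB; 38.8% of incident power reflected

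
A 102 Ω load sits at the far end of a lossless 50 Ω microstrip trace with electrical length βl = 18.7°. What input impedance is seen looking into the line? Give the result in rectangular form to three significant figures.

tan(βl) = tan(18.7°) = 0.338
Z_in = Z_0·(Z_L + jZ_0·tanβl)/(Z_0 + jZ_L·tanβl)
     = 50·(102 + j16.9)/(50 + j34.5)

Z_in ≈ 77 − j36.2 Ω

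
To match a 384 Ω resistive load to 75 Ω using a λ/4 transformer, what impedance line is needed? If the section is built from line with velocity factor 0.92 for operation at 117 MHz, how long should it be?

Z_qwt = √(Z_0·R_L) = √(75 × 384) = √28800
λ = 0.92·c/f = 2.36 m, so l = λ/4 = 0.59 m

Z_qwt ≈ 170 Ω; length ≈ 59 cm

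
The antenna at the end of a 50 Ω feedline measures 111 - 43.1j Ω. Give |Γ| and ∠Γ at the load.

Γ = (Z_L − Z_0)/(Z_L + Z_0) = (61 − j43.1)/(161 − j43.1)
|Γ| = 74.7/167 = 0.448

Γ ≈ 0.448 ∠ -20.3°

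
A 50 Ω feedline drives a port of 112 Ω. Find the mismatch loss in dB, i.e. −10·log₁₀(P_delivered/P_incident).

Γ = (112 − 50)/(112 + 50) = 0.383
|Γ|² = 0.146, so P_del/P_inc = 1 − |Γ|² = 0.854
ML = −10·log₁₀(1 − |Γ|²)

mismatch loss ≈ 0.688 dB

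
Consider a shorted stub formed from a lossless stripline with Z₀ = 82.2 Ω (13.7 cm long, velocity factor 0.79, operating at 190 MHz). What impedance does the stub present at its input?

λ = v/f = 0.79·c / 190 MHz = 1.25 m
βl = 2π·l/λ = 2π × 0.11 = 39.5°
tan(βl) = 0.825
For a shorted stub, Z_in = jZ_0·tan(βl)

Z_in ≈ +j67.9 Ω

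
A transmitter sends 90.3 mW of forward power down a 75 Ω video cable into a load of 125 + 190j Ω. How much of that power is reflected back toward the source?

P_reflected ≈ 45.8 mW

|Γ| = |(50 + j190)/(200 + j190)| = 0.712
|Γ|² = 0.507
P_refl = |Γ|²·P_inc = 45.8 mW, P_del = (1 − |Γ|²)·P_inc = 44.5 mW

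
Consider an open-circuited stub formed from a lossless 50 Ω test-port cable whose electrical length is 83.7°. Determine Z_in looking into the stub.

tan(βl) = 9.06
For an open-circuited stub, Z_in = −jZ_0·cot(βl) = −jZ_0/tan(βl)

Z_in ≈ −j5.52 Ω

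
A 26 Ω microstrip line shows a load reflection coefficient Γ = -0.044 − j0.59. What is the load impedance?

Z_L ≈ 11.8 − j21.3 Ω

Z_L = Z_0·(1 + Γ)/(1 − Γ) = 26·(0.956 − j0.59)/(1.04 + j0.59)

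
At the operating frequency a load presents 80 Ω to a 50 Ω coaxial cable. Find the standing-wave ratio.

VSWR ≈ 1.6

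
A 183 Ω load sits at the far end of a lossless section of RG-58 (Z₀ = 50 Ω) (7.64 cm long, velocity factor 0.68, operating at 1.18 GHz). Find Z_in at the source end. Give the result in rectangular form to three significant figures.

λ = v/f = 0.68·c / 1.18 GHz = 0.173 m
βl = 2π·l/λ = 2π × 0.442 = 159°
tan(βl) = tan(159°) = -0.382
Z_in = Z_0·(Z_L + jZ_0·tanβl)/(Z_0 + jZ_L·tanβl)
     = 50·(183 − j19.1)/(50 − j69.9)

Z_in ≈ 71 + j80.1 Ω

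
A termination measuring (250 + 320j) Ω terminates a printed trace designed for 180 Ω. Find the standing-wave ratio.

VSWR ≈ 4.14

Γ = (Z_L − Z_0)/(Z_L + Z_0) = (70 + j320)/(430 + j320)
|Γ| = 328/536 = 0.611
VSWR = (1 + |Γ|)/(1 − |Γ|) = 1.61/0.389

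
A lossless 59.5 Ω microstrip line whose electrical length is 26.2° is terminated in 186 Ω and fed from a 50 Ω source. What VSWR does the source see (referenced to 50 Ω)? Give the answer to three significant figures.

VSWR ≈ 3.51

tan(βl) = 0.492
Z_in = Z_0·(Z_L + jZ_0·tanβl)/(Z_0 + jZ_L·tanβl) = 68.6 − j76.3 Ω
Γ_s = (Z_in − Z_s)/(Z_in + Z_s) = (18.6 − j76.3)/(119 − j76.3), |Γ_s| = 0.557
VSWR = (1 + |Γ_s|)/(1 − |Γ_s|)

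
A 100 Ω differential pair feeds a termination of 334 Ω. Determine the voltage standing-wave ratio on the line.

VSWR ≈ 3.34

Γ = (334 − 100)/(334 + 100) = 0.539
VSWR = (1 + 0.539)/(1 − 0.539)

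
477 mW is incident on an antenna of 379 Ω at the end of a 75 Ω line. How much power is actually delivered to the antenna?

Γ = (379 − 75)/(379 + 75) = 0.67
|Γ|² = 0.448
P_refl = |Γ|²·P_inc = 214 mW, P_del = (1 − |Γ|²)·P_inc = 263 mW

P_delivered ≈ 263 mW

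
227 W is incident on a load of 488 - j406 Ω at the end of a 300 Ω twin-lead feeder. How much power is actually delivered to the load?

|Γ| = |(188 − j406)/(788 − j406)| = 0.505
|Γ|² = 0.255
P_refl = |Γ|²·P_inc = 57.8 W, P_del = (1 − |Γ|²)·P_inc = 169 W

P_delivered ≈ 169 W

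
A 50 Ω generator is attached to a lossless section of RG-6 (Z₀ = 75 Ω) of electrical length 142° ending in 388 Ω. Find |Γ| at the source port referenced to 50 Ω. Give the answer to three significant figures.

tan(βl) = -0.781
Z_in = Z_0·(Z_L + jZ_0·tanβl)/(Z_0 + jZ_L·tanβl) = 36 + j87.1 Ω
Γ_s = (Z_in − Z_s)/(Z_in + Z_s) = (-14 + j87.1)/(86 + j87.1), |Γ_s| = 0.72

|Γ| ≈ 0.72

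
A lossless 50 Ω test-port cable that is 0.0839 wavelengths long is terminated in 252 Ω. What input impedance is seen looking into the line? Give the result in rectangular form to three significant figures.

Z_in ≈ 35.1 − j73.9 Ω

βl = 2π × 0.0839 = 30.2°
tan(βl) = tan(30.2°) = 0.582
Z_in = Z_0·(Z_L + jZ_0·tanβl)/(Z_0 + jZ_L·tanβl)
     = 50·(252 + j29.1)/(50 + j147)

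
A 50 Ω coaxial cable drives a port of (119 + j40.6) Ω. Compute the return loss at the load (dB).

Γ = (69 + j40.6)/(169 + j40.6), |Γ| = 0.461
RL = −20·log₁₀|Γ| = −20·log₁₀(0.461)

RL ≈ 6.73 dB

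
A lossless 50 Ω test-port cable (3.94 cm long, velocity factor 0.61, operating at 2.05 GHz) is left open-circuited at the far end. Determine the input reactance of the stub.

λ = v/f = 0.61·c / 2.05 GHz = 0.0893 m
βl = 2π·l/λ = 2π × 0.441 = 159°
tan(βl) = -0.386
For an open-circuited stub, Z_in = −jZ_0·cot(βl) = −jZ_0/tan(βl)

X_in ≈ 130 Ω (inductive)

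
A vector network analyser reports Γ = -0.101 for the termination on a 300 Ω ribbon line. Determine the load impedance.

Z_L ≈ 245 Ω

Z_L = Z_0·(1 + Γ)/(1 − Γ) = 300·(0.899)/(1.1)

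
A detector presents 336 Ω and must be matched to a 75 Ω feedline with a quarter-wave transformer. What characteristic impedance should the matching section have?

Z_qwt = √(Z_0·R_L) = √(75 × 336) = √25200

Z_qwt ≈ 159 Ω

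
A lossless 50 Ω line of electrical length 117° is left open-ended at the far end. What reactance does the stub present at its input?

X_in ≈ 25.5 Ω (inductive)

tan(βl) = -1.96
For an open-ended stub, Z_in = −jZ_0·cot(βl) = −jZ_0/tan(βl)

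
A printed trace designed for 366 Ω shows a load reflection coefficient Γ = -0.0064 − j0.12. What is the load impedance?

Z_L ≈ 351 − j85.5 Ω

Z_L = Z_0·(1 + Γ)/(1 − Γ) = 366·(0.994 − j0.12)/(1.01 + j0.12)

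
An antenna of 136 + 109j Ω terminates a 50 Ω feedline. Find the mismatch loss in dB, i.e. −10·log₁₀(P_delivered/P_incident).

Γ = (86 + j109)/(186 + j109), |Γ| = 0.644
|Γ|² = 0.415, so P_del/P_inc = 1 − |Γ|² = 0.585
ML = −10·log₁₀(1 − |Γ|²)

mismatch loss ≈ 2.33 dB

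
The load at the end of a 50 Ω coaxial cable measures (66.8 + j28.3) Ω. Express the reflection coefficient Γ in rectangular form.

Γ ≈ 0.191 + j0.196

Γ = (Z_L − Z_0)/(Z_L + Z_0) = (16.8 + j28.3)/(116.8 + j28.3)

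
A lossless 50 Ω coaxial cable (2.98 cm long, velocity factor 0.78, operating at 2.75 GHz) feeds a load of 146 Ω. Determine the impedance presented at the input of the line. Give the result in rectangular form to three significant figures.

λ = v/f = 0.78·c / 2.75 GHz = 0.0851 m
βl = 2π·l/λ = 2π × 0.35 = 126°
tan(βl) = tan(126°) = -1.37
Z_in = Z_0·(Z_L + jZ_0·tanβl)/(Z_0 + jZ_L·tanβl)
     = 50·(146 − j68.6)/(50 − j200)

Z_in ≈ 24.7 + j30.3 Ω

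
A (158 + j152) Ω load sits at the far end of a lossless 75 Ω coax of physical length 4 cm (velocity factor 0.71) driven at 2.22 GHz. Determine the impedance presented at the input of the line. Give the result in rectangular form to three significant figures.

λ = v/f = 0.71·c / 2.22 GHz = 0.0959 m
βl = 2π·l/λ = 2π × 0.417 = 150°
tan(βl) = tan(150°) = -0.575
Z_in = Z_0·(Z_L + jZ_0·tanβl)/(Z_0 + jZ_L·tanβl)
     = 75·(158 + j109)/(162 − j90.9)

Z_in ≈ 34.1 + j69.4 Ω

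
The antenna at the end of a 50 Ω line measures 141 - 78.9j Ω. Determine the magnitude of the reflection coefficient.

Γ = (Z_L − Z_0)/(Z_L + Z_0) = (91 − j78.9)/(191 − j78.9)
|Γ| = 120/207

|Γ| ≈ 0.583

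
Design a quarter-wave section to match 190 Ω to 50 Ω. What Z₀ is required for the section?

Z_qwt ≈ 97.5 Ω

Z_qwt = √(Z_0·R_L) = √(50 × 190) = √9500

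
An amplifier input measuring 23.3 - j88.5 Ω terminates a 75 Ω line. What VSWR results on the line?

Γ = (Z_L − Z_0)/(Z_L + Z_0) = (-51.7 − j88.5)/(98.3 − j88.5)
|Γ| = 102/132 = 0.775
VSWR = (1 + |Γ|)/(1 − |Γ|) = 1.77/0.225

VSWR ≈ 7.88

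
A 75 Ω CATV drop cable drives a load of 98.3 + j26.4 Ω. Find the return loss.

RL ≈ 13.9 dB

Γ = (23.3 + j26.4)/(173.3 + j26.4), |Γ| = 0.201
RL = −20·log₁₀|Γ| = −20·log₁₀(0.201)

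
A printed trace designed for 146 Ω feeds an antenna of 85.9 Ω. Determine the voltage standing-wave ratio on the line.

For a purely resistive load, VSWR = R_L/Z_0 or Z_0/R_L (whichever > 1) = 146/85.9

VSWR ≈ 1.7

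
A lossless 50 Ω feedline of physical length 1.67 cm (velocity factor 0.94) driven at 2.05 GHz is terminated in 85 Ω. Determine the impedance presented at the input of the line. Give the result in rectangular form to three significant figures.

λ = v/f = 0.94·c / 2.05 GHz = 0.138 m
βl = 2π·l/λ = 2π × 0.121 = 43.7°
tan(βl) = tan(43.7°) = 0.956
Z_in = Z_0·(Z_L + jZ_0·tanβl)/(Z_0 + jZ_L·tanβl)
     = 50·(85 + j47.8)/(50 + j81.2)

Z_in ≈ 44.7 − j24.8 Ω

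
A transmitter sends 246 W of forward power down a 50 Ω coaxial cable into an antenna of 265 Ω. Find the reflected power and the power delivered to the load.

Γ = (265 − 50)/(265 + 50) = 0.683
|Γ|² = 0.466
P_refl = |Γ|²·P_inc = 115 W, P_del = (1 − |Γ|²)·P_inc = 131 W

P_reflected ≈ 115 W; P_delivered ≈ 131 W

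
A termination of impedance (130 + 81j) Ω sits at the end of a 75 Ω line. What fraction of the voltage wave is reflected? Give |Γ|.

|Γ| ≈ 0.444

Γ = (Z_L − Z_0)/(Z_L + Z_0) = (55 + j81)/(205 + j81)
|Γ| = 97.9/220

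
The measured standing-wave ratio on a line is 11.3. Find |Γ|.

|Γ| = (S − 1)/(S + 1) = (11.3 − 1)/(11.3 + 1) = 10.3/12.3

|Γ| ≈ 0.837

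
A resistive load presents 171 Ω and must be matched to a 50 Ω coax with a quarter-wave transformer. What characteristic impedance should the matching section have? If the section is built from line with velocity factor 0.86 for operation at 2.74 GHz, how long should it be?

Z_qwt = √(Z_0·R_L) = √(50 × 171) = √8550
λ = 0.86·c/f = 0.0942 m, so l = λ/4 = 0.0235 m

Z_qwt ≈ 92.5 Ω; length ≈ 2.35 cm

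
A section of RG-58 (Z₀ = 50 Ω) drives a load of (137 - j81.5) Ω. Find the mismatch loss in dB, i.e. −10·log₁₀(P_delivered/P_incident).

mismatch loss ≈ 1.81 dB

Γ = (87 − j81.5)/(187 − j81.5), |Γ| = 0.584
|Γ|² = 0.342, so P_del/P_inc = 1 − |Γ|² = 0.658
ML = −10·log₁₀(1 − |Γ|²)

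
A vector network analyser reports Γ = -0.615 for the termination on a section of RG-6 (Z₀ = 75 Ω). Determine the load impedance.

Z_L = Z_0·(1 + Γ)/(1 − Γ) = 75·(0.385)/(1.61)

Z_L ≈ 17.9 Ω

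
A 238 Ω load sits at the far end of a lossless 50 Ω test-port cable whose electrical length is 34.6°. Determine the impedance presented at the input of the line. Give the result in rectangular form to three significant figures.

tan(βl) = tan(34.6°) = 0.69
Z_in = Z_0·(Z_L + jZ_0·tanβl)/(Z_0 + jZ_L·tanβl)
     = 50·(238 + j34.5)/(50 + j164)

Z_in ≈ 29.8 − j63.4 Ω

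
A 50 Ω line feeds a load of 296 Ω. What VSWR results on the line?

VSWR ≈ 5.92

For a purely resistive load, VSWR = R_L/Z_0 or Z_0/R_L (whichever > 1) = 296/50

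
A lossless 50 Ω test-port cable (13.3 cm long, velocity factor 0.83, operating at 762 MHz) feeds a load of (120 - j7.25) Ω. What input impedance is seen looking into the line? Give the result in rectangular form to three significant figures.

Z_in ≈ 51.7 + j46.2 Ω

λ = v/f = 0.83·c / 762 MHz = 0.327 m
βl = 2π·l/λ = 2π × 0.407 = 147°
tan(βl) = tan(147°) = -0.661
Z_in = Z_0·(Z_L + jZ_0·tanβl)/(Z_0 + jZ_L·tanβl)
     = 50·(120 − j40.3)/(45.2 − j79.4)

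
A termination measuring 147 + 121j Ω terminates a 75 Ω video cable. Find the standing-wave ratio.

Γ = (Z_L − Z_0)/(Z_L + Z_0) = (72 + j121)/(222 + j121)
|Γ| = 141/253 = 0.557
VSWR = (1 + |Γ|)/(1 − |Γ|) = 1.56/0.443

VSWR ≈ 3.51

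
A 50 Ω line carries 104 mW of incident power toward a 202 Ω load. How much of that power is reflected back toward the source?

Γ = (202 − 50)/(202 + 50) = 0.603
|Γ|² = 0.364
P_refl = |Γ|²·P_inc = 37.8 mW, P_del = (1 − |Γ|²)·P_inc = 66.2 mW

P_reflected ≈ 37.8 mW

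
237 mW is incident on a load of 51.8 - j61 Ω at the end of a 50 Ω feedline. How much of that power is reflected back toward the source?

P_reflected ≈ 62.7 mW

|Γ| = |(1.8 − j61)/(101.8 − j61)| = 0.514
|Γ|² = 0.264
P_refl = |Γ|²·P_inc = 62.7 mW, P_del = (1 − |Γ|²)·P_inc = 174 mW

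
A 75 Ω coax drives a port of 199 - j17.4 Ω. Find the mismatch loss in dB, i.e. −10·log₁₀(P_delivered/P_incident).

mismatch loss ≈ 1.01 dB

Γ = (124 − j17.4)/(274 − j17.4), |Γ| = 0.456
|Γ|² = 0.208, so P_del/P_inc = 1 − |Γ|² = 0.792
ML = −10·log₁₀(1 − |Γ|²)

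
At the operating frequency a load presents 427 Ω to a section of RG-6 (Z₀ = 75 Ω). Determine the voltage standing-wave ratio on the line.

For a purely resistive load, VSWR = R_L/Z_0 or Z_0/R_L (whichever > 1) = 427/75

VSWR ≈ 5.69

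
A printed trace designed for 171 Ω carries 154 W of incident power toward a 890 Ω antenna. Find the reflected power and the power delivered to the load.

P_reflected ≈ 70.7 W; P_delivered ≈ 83.3 W

Γ = (890 − 171)/(890 + 171) = 0.678
|Γ|² = 0.459
P_refl = |Γ|²·P_inc = 70.7 W, P_del = (1 − |Γ|²)·P_inc = 83.3 W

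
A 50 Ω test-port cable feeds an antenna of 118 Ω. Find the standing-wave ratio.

For a purely resistive load, VSWR = R_L/Z_0 or Z_0/R_L (whichever > 1) = 118/50

VSWR ≈ 2.36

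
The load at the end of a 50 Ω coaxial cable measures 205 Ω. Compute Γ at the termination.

Γ = (Z_L − Z_0)/(Z_L + Z_0) = (205 − 50)/(205 + 50) = 155/255

Γ = 0.608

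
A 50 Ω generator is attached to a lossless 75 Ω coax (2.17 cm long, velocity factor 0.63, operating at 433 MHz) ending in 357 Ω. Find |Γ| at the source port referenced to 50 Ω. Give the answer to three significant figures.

|Γ| ≈ 0.743

λ = v/f = 0.63·c / 433 MHz = 0.436 m
βl = 2π·l/λ = 2π × 0.0497 = 17.9°
tan(βl) = 0.323
Z_in = Z_0·(Z_L + jZ_0·tanβl)/(Z_0 + jZ_L·tanβl) = 117 − j156 Ω
Γ_s = (Z_in − Z_s)/(Z_in + Z_s) = (67.2 − j156)/(167 − j156), |Γ_s| = 0.743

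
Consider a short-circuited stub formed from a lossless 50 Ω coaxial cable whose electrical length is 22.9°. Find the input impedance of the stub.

tan(βl) = 0.422
For a short-circuited stub, Z_in = jZ_0·tan(βl)

Z_in ≈ +j21.1 Ω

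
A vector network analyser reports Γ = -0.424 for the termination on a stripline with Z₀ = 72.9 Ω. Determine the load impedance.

Z_L = Z_0·(1 + Γ)/(1 − Γ) = 72.9·(0.576)/(1.42)

Z_L ≈ 29.5 Ω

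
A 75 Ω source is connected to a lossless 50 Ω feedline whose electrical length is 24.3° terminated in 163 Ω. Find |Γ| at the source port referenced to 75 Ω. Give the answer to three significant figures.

|Γ| ≈ 0.456

tan(βl) = 0.452
Z_in = Z_0·(Z_L + jZ_0·tanβl)/(Z_0 + jZ_L·tanβl) = 62 − j68.6 Ω
Γ_s = (Z_in − Z_s)/(Z_in + Z_s) = (-13 − j68.6)/(137 − j68.6), |Γ_s| = 0.456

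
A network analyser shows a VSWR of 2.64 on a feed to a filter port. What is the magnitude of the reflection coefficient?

|Γ| ≈ 0.451

|Γ| = (S − 1)/(S + 1) = (2.64 − 1)/(2.64 + 1) = 1.64/3.64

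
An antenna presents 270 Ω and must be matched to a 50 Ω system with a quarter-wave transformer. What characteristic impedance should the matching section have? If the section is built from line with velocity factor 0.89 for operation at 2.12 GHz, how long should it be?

Z_qwt = √(Z_0·R_L) = √(50 × 270) = √13500
λ = 0.89·c/f = 0.126 m, so l = λ/4 = 0.0315 m

Z_qwt ≈ 116 Ω; length ≈ 3.15 cm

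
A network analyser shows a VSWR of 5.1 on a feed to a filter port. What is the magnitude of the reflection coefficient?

|Γ| ≈ 0.672

|Γ| = (S − 1)/(S + 1) = (5.1 − 1)/(5.1 + 1) = 4.1/6.1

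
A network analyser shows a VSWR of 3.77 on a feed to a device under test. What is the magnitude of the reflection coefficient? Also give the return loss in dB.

|Γ| ≈ 0.581; return loss ≈ 4.72 dB

|Γ| = (S − 1)/(S + 1) = (3.77 − 1)/(3.77 + 1) = 2.77/4.77
RL = −20·log₁₀|Γ| = −20·log₁₀(0.581)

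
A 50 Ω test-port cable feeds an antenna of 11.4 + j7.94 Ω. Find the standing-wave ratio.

VSWR ≈ 4.5

Γ = (Z_L − Z_0)/(Z_L + Z_0) = (-38.6 + j7.94)/(61.4 + j7.94)
|Γ| = 39.4/61.9 = 0.637
VSWR = (1 + |Γ|)/(1 − |Γ|) = 1.64/0.363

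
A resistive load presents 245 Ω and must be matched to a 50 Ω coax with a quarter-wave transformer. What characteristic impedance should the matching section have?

Z_qwt ≈ 111 Ω

Z_qwt = √(Z_0·R_L) = √(50 × 245) = √12250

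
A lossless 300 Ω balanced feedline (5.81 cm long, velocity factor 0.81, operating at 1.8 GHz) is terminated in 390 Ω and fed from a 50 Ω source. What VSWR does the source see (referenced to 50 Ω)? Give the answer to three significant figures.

VSWR ≈ 7.23

λ = v/f = 0.81·c / 1.8 GHz = 0.135 m
βl = 2π·l/λ = 2π × 0.43 = 155°
tan(βl) = -0.468
Z_in = Z_0·(Z_L + jZ_0·tanβl)/(Z_0 + jZ_L·tanβl) = 347 + j70.7 Ω
Γ_s = (Z_in − Z_s)/(Z_in + Z_s) = (297 + j70.7)/(397 + j70.7), |Γ_s| = 0.757
VSWR = (1 + |Γ_s|)/(1 − |Γ_s|)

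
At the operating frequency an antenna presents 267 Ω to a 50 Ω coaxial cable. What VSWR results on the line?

Γ = (267 − 50)/(267 + 50) = 0.685
VSWR = (1 + 0.685)/(1 − 0.685)

VSWR ≈ 5.34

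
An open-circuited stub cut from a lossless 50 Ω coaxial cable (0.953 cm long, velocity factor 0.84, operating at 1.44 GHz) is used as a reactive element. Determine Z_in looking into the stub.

Z_in ≈ −j140 Ω

λ = v/f = 0.84·c / 1.44 GHz = 0.175 m
βl = 2π·l/λ = 2π × 0.0545 = 19.6°
tan(βl) = 0.356
For an open-circuited stub, Z_in = −jZ_0·cot(βl) = −jZ_0/tan(βl)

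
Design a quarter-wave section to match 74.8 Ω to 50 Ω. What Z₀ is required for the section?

Z_qwt ≈ 61.2 Ω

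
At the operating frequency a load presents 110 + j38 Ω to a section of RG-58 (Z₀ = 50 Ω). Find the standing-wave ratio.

VSWR ≈ 2.52

Γ = (Z_L − Z_0)/(Z_L + Z_0) = (60 + j38)/(160 + j38)
|Γ| = 71/164 = 0.432
VSWR = (1 + |Γ|)/(1 − |Γ|) = 1.43/0.568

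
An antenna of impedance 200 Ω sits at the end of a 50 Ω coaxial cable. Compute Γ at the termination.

Γ = 0.6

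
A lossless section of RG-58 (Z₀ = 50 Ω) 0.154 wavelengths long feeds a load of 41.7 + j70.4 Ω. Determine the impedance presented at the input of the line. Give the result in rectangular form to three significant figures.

Z_in ≈ 50.7 − j78.2 Ω

βl = 2π × 0.154 = 55.4°
tan(βl) = tan(55.4°) = 1.45
Z_in = Z_0·(Z_L + jZ_0·tanβl)/(Z_0 + jZ_L·tanβl)
     = 50·(41.7 + j143)/(-52.2 + j60.5)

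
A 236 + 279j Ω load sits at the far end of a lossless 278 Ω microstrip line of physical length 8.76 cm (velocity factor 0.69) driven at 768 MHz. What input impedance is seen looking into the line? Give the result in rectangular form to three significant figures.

Z_in ≈ 98.8 − j34.4 Ω

λ = v/f = 0.69·c / 768 MHz = 0.27 m
βl = 2π·l/λ = 2π × 0.325 = 117°
tan(βl) = tan(117°) = -1.96
Z_in = Z_0·(Z_L + jZ_0·tanβl)/(Z_0 + jZ_L·tanβl)
     = 278·(236 − j267)/(825 − j463)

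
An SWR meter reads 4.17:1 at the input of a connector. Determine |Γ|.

|Γ| = (S − 1)/(S + 1) = (4.17 − 1)/(4.17 + 1) = 3.17/5.17

|Γ| ≈ 0.613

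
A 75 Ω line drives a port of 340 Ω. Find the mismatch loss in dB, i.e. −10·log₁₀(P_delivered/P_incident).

mismatch loss ≈ 2.27 dB

Γ = (340 − 75)/(340 + 75) = 0.639
|Γ|² = 0.408, so P_del/P_inc = 1 − |Γ|² = 0.592
ML = −10·log₁₀(1 − |Γ|²)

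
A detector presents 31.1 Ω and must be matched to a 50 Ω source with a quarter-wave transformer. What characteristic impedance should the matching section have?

Z_qwt = √(Z_0·R_L) = √(50 × 31.1) = √1555

Z_qwt ≈ 39.4 Ω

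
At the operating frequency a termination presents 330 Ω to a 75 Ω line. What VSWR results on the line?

VSWR ≈ 4.4

For a purely resistive load, VSWR = R_L/Z_0 or Z_0/R_L (whichever > 1) = 330/75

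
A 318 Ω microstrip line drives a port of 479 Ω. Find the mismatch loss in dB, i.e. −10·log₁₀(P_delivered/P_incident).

mismatch loss ≈ 0.181 dB

Γ = (479 − 318)/(479 + 318) = 0.202
|Γ|² = 0.0408, so P_del/P_inc = 1 − |Γ|² = 0.959
ML = −10·log₁₀(1 − |Γ|²)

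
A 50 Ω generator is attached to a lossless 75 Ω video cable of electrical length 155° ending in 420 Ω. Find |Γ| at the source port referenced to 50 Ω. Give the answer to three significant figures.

tan(βl) = -0.466
Z_in = Z_0·(Z_L + jZ_0·tanβl)/(Z_0 + jZ_L·tanβl) = 65.4 + j136 Ω
Γ_s = (Z_in − Z_s)/(Z_in + Z_s) = (15.4 + j136)/(115 + j136), |Γ_s| = 0.767

|Γ| ≈ 0.767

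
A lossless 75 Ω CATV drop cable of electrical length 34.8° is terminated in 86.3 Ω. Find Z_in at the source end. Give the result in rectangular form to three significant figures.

Z_in ≈ 78.1 − j10.3 Ω

tan(βl) = tan(34.8°) = 0.695
Z_in = Z_0·(Z_L + jZ_0·tanβl)/(Z_0 + jZ_L·tanβl)
     = 75·(86.3 + j52.1)/(75 + j60)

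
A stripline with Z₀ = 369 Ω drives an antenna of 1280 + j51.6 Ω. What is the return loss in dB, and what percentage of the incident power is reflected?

RL ≈ 5.14 dB; 30.6% of incident power reflected

Γ = (911 + j51.6)/(1649 + j51.6), |Γ| = 0.553
RL = −20·log₁₀(0.553) = 5.14 dB
P_refl/P_inc = |Γ|² = 0.306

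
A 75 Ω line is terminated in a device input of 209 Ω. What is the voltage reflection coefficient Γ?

Γ = 0.472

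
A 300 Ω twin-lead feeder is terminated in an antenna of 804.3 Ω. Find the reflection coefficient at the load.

Γ = 0.457

Γ = (Z_L − Z_0)/(Z_L + Z_0) = (804.3 − 300)/(804.3 + 300) = 504.3/1104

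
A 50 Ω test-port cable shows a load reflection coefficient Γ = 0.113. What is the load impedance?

Z_L ≈ 62.7 Ω

Z_L = Z_0·(1 + Γ)/(1 − Γ) = 50·(1.11)/(0.887)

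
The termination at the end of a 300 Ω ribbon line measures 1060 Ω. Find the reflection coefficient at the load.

Γ = 0.559

Γ = (Z_L − Z_0)/(Z_L + Z_0) = (1060 − 300)/(1060 + 300) = 760/1360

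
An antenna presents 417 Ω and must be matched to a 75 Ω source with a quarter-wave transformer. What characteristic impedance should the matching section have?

Z_qwt = √(Z_0·R_L) = √(75 × 417) = √31280

Z_qwt ≈ 177 Ω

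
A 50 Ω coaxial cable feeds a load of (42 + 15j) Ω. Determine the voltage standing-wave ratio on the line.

VSWR ≈ 1.45

Γ = (Z_L − Z_0)/(Z_L + Z_0) = (-8 + j15)/(92 + j15)
|Γ| = 17/93.2 = 0.182
VSWR = (1 + |Γ|)/(1 − |Γ|) = 1.18/0.818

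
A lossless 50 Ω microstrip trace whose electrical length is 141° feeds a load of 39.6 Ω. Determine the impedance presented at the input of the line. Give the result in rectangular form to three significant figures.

Z_in ≈ 46.5 − j10.7 Ω

tan(βl) = tan(141°) = -0.81
Z_in = Z_0·(Z_L + jZ_0·tanβl)/(Z_0 + jZ_L·tanβl)
     = 50·(39.6 − j40.5)/(50 − j32.1)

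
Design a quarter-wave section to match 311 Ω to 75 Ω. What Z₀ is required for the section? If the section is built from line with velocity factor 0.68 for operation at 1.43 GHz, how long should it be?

Z_qwt ≈ 153 Ω; length ≈ 3.57 cm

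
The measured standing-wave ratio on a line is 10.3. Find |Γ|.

|Γ| ≈ 0.823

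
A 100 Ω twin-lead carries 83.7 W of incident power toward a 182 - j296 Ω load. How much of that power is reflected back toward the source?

|Γ| = |(82 − j296)/(282 − j296)| = 0.751
|Γ|² = 0.564
P_refl = |Γ|²·P_inc = 47.2 W, P_del = (1 − |Γ|²)·P_inc = 36.5 W

P_reflected ≈ 47.2 W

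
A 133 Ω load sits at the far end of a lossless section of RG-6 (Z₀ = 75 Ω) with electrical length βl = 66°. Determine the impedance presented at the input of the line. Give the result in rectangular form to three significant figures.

Z_in ≈ 47.7 − j21.4 Ω

tan(βl) = tan(66°) = 2.25
Z_in = Z_0·(Z_L + jZ_0·tanβl)/(Z_0 + jZ_L·tanβl)
     = 75·(133 + j168)/(75 + j299)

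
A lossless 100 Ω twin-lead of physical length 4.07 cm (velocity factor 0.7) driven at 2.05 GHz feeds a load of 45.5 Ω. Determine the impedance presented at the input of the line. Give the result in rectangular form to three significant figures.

λ = v/f = 0.7·c / 2.05 GHz = 0.102 m
βl = 2π·l/λ = 2π × 0.397 = 143°
tan(βl) = tan(143°) = -0.753
Z_in = Z_0·(Z_L + jZ_0·tanβl)/(Z_0 + jZ_L·tanβl)
     = 100·(45.5 − j75.3)/(100 − j34.2)

Z_in ≈ 63.8 − j53.4 Ω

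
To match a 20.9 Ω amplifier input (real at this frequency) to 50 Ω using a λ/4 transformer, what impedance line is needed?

Z_qwt = √(Z_0·R_L) = √(50 × 20.9) = √1045

Z_qwt ≈ 32.3 Ω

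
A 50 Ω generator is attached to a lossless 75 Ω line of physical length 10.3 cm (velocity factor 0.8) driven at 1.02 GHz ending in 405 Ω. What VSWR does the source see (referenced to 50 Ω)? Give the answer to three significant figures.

λ = v/f = 0.8·c / 1.02 GHz = 0.235 m
βl = 2π·l/λ = 2π × 0.438 = 158°
tan(βl) = -0.412
Z_in = Z_0·(Z_L + jZ_0·tanβl)/(Z_0 + jZ_L·tanβl) = 79.5 + j146 Ω
Γ_s = (Z_in − Z_s)/(Z_in + Z_s) = (29.5 + j146)/(130 + j146), |Γ_s| = 0.764
VSWR = (1 + |Γ_s|)/(1 − |Γ_s|)

VSWR ≈ 7.46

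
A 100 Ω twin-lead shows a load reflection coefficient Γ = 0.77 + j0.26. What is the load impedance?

Z_L = Z_0·(1 + Γ)/(1 − Γ) = 100·(1.77 + j0.26)/(0.23 − j0.26)

Z_L ≈ 282 + j432 Ω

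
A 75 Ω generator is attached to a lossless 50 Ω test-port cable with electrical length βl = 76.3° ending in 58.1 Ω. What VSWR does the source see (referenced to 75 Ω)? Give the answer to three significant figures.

VSWR ≈ 1.72

tan(βl) = 4.1
Z_in = Z_0·(Z_L + jZ_0·tanβl)/(Z_0 + jZ_L·tanβl) = 43.7 − j3.03 Ω
Γ_s = (Z_in − Z_s)/(Z_in + Z_s) = (-31.3 − j3.03)/(119 − j3.03), |Γ_s| = 0.265
VSWR = (1 + |Γ_s|)/(1 − |Γ_s|)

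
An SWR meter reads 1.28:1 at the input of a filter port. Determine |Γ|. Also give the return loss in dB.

|Γ| ≈ 0.123; return loss ≈ 18.2 dB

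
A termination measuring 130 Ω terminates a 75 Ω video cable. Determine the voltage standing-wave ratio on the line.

VSWR ≈ 1.73

For a purely resistive load, VSWR = R_L/Z_0 or Z_0/R_L (whichever > 1) = 130/75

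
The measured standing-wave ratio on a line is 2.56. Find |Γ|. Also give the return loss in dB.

|Γ| = (S − 1)/(S + 1) = (2.56 − 1)/(2.56 + 1) = 1.56/3.56
RL = −20·log₁₀|Γ| = −20·log₁₀(0.438)

|Γ| ≈ 0.438; return loss ≈ 7.17 dB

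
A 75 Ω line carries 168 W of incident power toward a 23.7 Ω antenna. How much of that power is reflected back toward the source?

P_reflected ≈ 45.4 W

Γ = (23.7 − 75)/(23.7 + 75) = -0.52
|Γ|² = 0.27
P_refl = |Γ|²·P_inc = 45.4 W, P_del = (1 − |Γ|²)·P_inc = 123 W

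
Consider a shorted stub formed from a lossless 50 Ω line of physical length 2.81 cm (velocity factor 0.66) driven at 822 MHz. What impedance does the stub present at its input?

Z_in ≈ +j45 Ω

λ = v/f = 0.66·c / 822 MHz = 0.241 m
βl = 2π·l/λ = 2π × 0.117 = 42°
tan(βl) = 0.9
For a shorted stub, Z_in = jZ_0·tan(βl)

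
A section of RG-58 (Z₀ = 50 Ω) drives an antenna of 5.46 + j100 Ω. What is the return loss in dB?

Γ = (-44.54 + j100)/(55.46 + j100), |Γ| = 0.957
RL = −20·log₁₀|Γ| = −20·log₁₀(0.957)

RL ≈ 0.379 dB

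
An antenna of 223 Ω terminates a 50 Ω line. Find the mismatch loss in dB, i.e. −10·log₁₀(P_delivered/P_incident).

Γ = (223 − 50)/(223 + 50) = 0.634
|Γ|² = 0.402, so P_del/P_inc = 1 − |Γ|² = 0.598
ML = −10·log₁₀(1 − |Γ|²)

mismatch loss ≈ 2.23 dB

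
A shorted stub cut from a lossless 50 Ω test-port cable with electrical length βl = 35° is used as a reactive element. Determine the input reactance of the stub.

X_in ≈ 35 Ω (inductive)

tan(βl) = 0.7
For a shorted stub, Z_in = jZ_0·tan(βl)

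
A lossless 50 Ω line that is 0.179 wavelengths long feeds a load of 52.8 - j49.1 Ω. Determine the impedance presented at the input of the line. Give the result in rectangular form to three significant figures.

βl = 2π × 0.179 = 64.4°
tan(βl) = tan(64.4°) = 2.09
Z_in = Z_0·(Z_L + jZ_0·tanβl)/(Z_0 + jZ_L·tanβl)
     = 50·(52.8 + j55.4)/(153 + j110)

Z_in ≈ 20 + j3.71 Ω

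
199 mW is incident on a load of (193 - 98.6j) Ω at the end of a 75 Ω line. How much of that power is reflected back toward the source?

P_reflected ≈ 57.7 mW

|Γ| = |(118 − j98.6)/(268 − j98.6)| = 0.538
|Γ|² = 0.29
P_refl = |Γ|²·P_inc = 57.7 mW, P_del = (1 − |Γ|²)·P_inc = 141 mW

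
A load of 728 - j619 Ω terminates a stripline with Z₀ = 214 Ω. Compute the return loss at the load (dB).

Γ = (514 − j619)/(942 − j619), |Γ| = 0.714
RL = −20·log₁₀|Γ| = −20·log₁₀(0.714)

RL ≈ 2.93 dB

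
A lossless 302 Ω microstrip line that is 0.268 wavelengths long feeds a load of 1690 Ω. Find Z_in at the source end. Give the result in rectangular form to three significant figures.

βl = 2π × 0.268 = 96.5°
tan(βl) = tan(96.5°) = -8.8
Z_in = Z_0·(Z_L + jZ_0·tanβl)/(Z_0 + jZ_L·tanβl)
     = 302·(1690 − j2660)/(302 − j14900)

Z_in ≈ 54.6 + j33.2 Ω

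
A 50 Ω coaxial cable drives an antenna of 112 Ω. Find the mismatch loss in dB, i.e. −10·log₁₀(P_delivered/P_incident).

mismatch loss ≈ 0.688 dB

Γ = (112 − 50)/(112 + 50) = 0.383
|Γ|² = 0.146, so P_del/P_inc = 1 − |Γ|² = 0.854
ML = −10·log₁₀(1 − |Γ|²)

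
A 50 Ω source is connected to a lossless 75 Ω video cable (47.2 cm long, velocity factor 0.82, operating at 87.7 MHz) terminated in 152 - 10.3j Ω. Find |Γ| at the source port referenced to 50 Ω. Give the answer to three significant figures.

|Γ| ≈ 0.287

λ = v/f = 0.82·c / 87.7 MHz = 2.81 m
βl = 2π·l/λ = 2π × 0.168 = 60.6°
tan(βl) = 1.77
Z_in = Z_0·(Z_L + jZ_0·tanβl)/(Z_0 + jZ_L·tanβl) = 43.6 − j27.2 Ω
Γ_s = (Z_in − Z_s)/(Z_in + Z_s) = (-6.44 − j27.2)/(93.6 − j27.2), |Γ_s| = 0.287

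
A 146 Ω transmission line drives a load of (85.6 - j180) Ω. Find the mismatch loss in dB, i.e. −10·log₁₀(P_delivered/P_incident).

mismatch loss ≈ 2.36 dB

Γ = (-60.4 − j180)/(231.6 − j180), |Γ| = 0.647
|Γ|² = 0.419, so P_del/P_inc = 1 − |Γ|² = 0.581
ML = −10·log₁₀(1 − |Γ|²)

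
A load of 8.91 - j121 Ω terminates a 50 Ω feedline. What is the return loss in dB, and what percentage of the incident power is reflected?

Γ = (-41.09 − j121)/(58.91 − j121), |Γ| = 0.95
RL = −20·log₁₀(0.95) = 0.45 dB
P_refl/P_inc = |Γ|² = 0.902

RL ≈ 0.45 dB; 90.2% of incident power reflected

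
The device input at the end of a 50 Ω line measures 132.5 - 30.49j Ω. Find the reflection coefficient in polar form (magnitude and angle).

Γ = (Z_L − Z_0)/(Z_L + Z_0) = (82.5 − j30.49)/(182.5 − j30.49)
|Γ| = 88/185 = 0.475

Γ ≈ 0.475 ∠ -10.8°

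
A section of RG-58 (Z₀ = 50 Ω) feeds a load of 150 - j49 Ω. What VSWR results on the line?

VSWR ≈ 3.36

Γ = (Z_L − Z_0)/(Z_L + Z_0) = (100 − j49)/(200 − j49)
|Γ| = 111/206 = 0.541
VSWR = (1 + |Γ|)/(1 − |Γ|) = 1.54/0.459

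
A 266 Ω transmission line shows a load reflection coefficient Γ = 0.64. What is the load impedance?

Z_L = Z_0·(1 + Γ)/(1 − Γ) = 266·(1.64)/(0.36)

Z_L ≈ 1210 Ω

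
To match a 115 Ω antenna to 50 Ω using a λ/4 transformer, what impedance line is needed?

Z_qwt ≈ 75.8 Ω

Z_qwt = √(Z_0·R_L) = √(50 × 115) = √5750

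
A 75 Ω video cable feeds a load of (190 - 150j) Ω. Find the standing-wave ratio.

Γ = (Z_L − Z_0)/(Z_L + Z_0) = (115 − j150)/(265 − j150)
|Γ| = 189/305 = 0.621
VSWR = (1 + |Γ|)/(1 − |Γ|) = 1.62/0.379

VSWR ≈ 4.27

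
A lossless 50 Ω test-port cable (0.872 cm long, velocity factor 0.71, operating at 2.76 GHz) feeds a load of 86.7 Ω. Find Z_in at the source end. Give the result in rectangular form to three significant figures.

Z_in ≈ 46.8 − j26.8 Ω

λ = v/f = 0.71·c / 2.76 GHz = 0.0772 m
βl = 2π·l/λ = 2π × 0.113 = 40.7°
tan(βl) = tan(40.7°) = 0.859
Z_in = Z_0·(Z_L + jZ_0·tanβl)/(Z_0 + jZ_L·tanβl)
     = 50·(86.7 + j43)/(50 + j74.5)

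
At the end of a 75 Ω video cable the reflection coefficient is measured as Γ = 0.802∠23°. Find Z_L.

Z_L ≈ 161 + j282 Ω

Z_L = Z_0·(1 + Γ)/(1 − Γ) = 75·(1.74 + j0.313)/(0.262 − j0.313)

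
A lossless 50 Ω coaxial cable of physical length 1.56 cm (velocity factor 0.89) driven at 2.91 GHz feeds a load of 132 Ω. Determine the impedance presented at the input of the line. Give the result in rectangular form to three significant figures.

Z_in ≈ 23.6 − j22.6 Ω

λ = v/f = 0.89·c / 2.91 GHz = 0.0918 m
βl = 2π·l/λ = 2π × 0.17 = 61.2°
tan(βl) = tan(61.2°) = 1.82
Z_in = Z_0·(Z_L + jZ_0·tanβl)/(Z_0 + jZ_L·tanβl)
     = 50·(132 + j91)/(50 + j240)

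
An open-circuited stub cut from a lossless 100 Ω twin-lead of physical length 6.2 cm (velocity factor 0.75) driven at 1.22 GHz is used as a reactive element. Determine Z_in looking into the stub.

λ = v/f = 0.75·c / 1.22 GHz = 0.184 m
βl = 2π·l/λ = 2π × 0.336 = 121°
tan(βl) = -1.66
For an open-circuited stub, Z_in = −jZ_0·cot(βl) = −jZ_0/tan(βl)

Z_in ≈ +j60.1 Ω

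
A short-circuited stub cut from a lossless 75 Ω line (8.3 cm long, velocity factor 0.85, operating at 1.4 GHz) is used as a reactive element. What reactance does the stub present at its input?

λ = v/f = 0.85·c / 1.4 GHz = 0.182 m
βl = 2π·l/λ = 2π × 0.456 = 164°
tan(βl) = -0.286
For a short-circuited stub, Z_in = jZ_0·tan(βl)

X_in ≈ -21.4 Ω (capacitive)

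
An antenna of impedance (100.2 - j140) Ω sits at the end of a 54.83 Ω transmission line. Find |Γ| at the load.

Γ = (Z_L − Z_0)/(Z_L + Z_0) = (45.37 − j140)/(155 − j140)
|Γ| = 147/209

|Γ| ≈ 0.705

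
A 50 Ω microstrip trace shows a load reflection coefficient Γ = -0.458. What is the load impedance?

Z_L = Z_0·(1 + Γ)/(1 − Γ) = 50·(0.542)/(1.46)

Z_L ≈ 18.6 Ω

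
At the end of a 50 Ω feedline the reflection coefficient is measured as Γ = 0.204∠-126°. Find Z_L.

Z_L ≈ 37.4 − j12.9 Ω

Z_L = Z_0·(1 + Γ)/(1 − Γ) = 50·(0.88 − j0.165)/(1.12 + j0.165)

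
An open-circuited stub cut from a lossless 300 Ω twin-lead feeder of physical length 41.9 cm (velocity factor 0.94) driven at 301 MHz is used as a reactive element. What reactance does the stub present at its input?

λ = v/f = 0.94·c / 301 MHz = 0.937 m
βl = 2π·l/λ = 2π × 0.447 = 161°
tan(βl) = -0.344
For an open-circuited stub, Z_in = −jZ_0·cot(βl) = −jZ_0/tan(βl)

X_in ≈ 871 Ω (inductive)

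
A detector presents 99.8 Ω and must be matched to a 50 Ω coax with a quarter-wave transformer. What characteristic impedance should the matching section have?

Z_qwt ≈ 70.6 Ω

Z_qwt = √(Z_0·R_L) = √(50 × 99.8) = √4990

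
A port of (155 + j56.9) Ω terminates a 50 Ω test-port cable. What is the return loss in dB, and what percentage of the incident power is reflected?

Γ = (105 + j56.9)/(205 + j56.9), |Γ| = 0.561
RL = −20·log₁₀(0.561) = 5.02 dB
P_refl/P_inc = |Γ|² = 0.315

RL ≈ 5.02 dB; 31.5% of incident power reflected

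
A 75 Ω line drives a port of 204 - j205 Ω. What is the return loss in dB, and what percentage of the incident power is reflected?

RL ≈ 3.1 dB; 48.9% of incident power reflected

Γ = (129 − j205)/(279 − j205), |Γ| = 0.7
RL = −20·log₁₀(0.7) = 3.1 dB
P_refl/P_inc = |Γ|² = 0.489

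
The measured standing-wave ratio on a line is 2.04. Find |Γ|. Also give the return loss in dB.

|Γ| = (S − 1)/(S + 1) = (2.04 − 1)/(2.04 + 1) = 1.04/3.04
RL = −20·log₁₀|Γ| = −20·log₁₀(0.342)

|Γ| ≈ 0.342; return loss ≈ 9.32 dB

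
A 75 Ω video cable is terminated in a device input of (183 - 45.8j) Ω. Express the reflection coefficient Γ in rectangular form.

Γ = (Z_L − Z_0)/(Z_L + Z_0) = (108 − j45.8)/(258 − j45.8)

Γ ≈ 0.436 − j0.1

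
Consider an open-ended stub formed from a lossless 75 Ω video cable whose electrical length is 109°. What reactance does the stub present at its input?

tan(βl) = -2.9
For an open-ended stub, Z_in = −jZ_0·cot(βl) = −jZ_0/tan(βl)

X_in ≈ 25.8 Ω (inductive)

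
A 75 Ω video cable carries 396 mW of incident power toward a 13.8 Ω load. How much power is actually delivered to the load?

Γ = (13.8 − 75)/(13.8 + 75) = -0.689
|Γ|² = 0.475
P_refl = |Γ|²·P_inc = 188 mW, P_del = (1 − |Γ|²)·P_inc = 208 mW

P_delivered ≈ 208 mW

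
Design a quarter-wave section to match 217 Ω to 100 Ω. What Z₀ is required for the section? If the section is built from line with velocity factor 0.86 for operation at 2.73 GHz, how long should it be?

Z_qwt = √(Z_0·R_L) = √(100 × 217) = √21700
λ = 0.86·c/f = 0.0945 m, so l = λ/4 = 0.0236 m

Z_qwt ≈ 147 Ω; length ≈ 2.36 cm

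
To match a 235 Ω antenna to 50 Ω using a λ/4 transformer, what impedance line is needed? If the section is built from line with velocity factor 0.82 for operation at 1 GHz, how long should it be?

Z_qwt = √(Z_0·R_L) = √(50 × 235) = √11750
λ = 0.82·c/f = 0.246 m, so l = λ/4 = 0.0615 m

Z_qwt ≈ 108 Ω; length ≈ 6.15 cm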